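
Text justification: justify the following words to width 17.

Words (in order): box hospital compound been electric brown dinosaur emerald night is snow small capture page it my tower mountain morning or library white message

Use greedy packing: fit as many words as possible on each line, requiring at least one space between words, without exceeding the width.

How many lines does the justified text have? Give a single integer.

Line 1: ['box', 'hospital'] (min_width=12, slack=5)
Line 2: ['compound', 'been'] (min_width=13, slack=4)
Line 3: ['electric', 'brown'] (min_width=14, slack=3)
Line 4: ['dinosaur', 'emerald'] (min_width=16, slack=1)
Line 5: ['night', 'is', 'snow'] (min_width=13, slack=4)
Line 6: ['small', 'capture'] (min_width=13, slack=4)
Line 7: ['page', 'it', 'my', 'tower'] (min_width=16, slack=1)
Line 8: ['mountain', 'morning'] (min_width=16, slack=1)
Line 9: ['or', 'library', 'white'] (min_width=16, slack=1)
Line 10: ['message'] (min_width=7, slack=10)
Total lines: 10

Answer: 10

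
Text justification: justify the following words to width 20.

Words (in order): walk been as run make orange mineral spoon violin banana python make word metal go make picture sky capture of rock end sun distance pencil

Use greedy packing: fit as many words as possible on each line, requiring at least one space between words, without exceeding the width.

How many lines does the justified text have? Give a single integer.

Line 1: ['walk', 'been', 'as', 'run'] (min_width=16, slack=4)
Line 2: ['make', 'orange', 'mineral'] (min_width=19, slack=1)
Line 3: ['spoon', 'violin', 'banana'] (min_width=19, slack=1)
Line 4: ['python', 'make', 'word'] (min_width=16, slack=4)
Line 5: ['metal', 'go', 'make'] (min_width=13, slack=7)
Line 6: ['picture', 'sky', 'capture'] (min_width=19, slack=1)
Line 7: ['of', 'rock', 'end', 'sun'] (min_width=15, slack=5)
Line 8: ['distance', 'pencil'] (min_width=15, slack=5)
Total lines: 8

Answer: 8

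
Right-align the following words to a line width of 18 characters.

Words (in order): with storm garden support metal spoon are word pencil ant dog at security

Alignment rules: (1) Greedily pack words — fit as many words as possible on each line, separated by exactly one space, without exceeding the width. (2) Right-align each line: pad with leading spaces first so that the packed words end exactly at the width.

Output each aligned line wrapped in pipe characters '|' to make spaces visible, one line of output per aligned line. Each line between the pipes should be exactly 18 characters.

Line 1: ['with', 'storm', 'garden'] (min_width=17, slack=1)
Line 2: ['support', 'metal'] (min_width=13, slack=5)
Line 3: ['spoon', 'are', 'word'] (min_width=14, slack=4)
Line 4: ['pencil', 'ant', 'dog', 'at'] (min_width=17, slack=1)
Line 5: ['security'] (min_width=8, slack=10)

Answer: | with storm garden|
|     support metal|
|    spoon are word|
| pencil ant dog at|
|          security|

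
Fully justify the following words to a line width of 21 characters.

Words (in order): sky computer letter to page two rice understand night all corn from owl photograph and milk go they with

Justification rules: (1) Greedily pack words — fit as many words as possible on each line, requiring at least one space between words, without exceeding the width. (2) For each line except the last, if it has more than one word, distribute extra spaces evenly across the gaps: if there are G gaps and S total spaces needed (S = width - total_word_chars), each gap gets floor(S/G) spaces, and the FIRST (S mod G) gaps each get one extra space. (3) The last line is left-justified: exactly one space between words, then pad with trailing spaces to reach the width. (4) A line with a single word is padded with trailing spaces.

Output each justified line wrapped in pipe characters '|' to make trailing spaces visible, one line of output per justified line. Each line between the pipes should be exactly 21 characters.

Answer: |sky  computer  letter|
|to   page   two  rice|
|understand  night all|
|corn     from     owl|
|photograph  and  milk|
|go they with         |

Derivation:
Line 1: ['sky', 'computer', 'letter'] (min_width=19, slack=2)
Line 2: ['to', 'page', 'two', 'rice'] (min_width=16, slack=5)
Line 3: ['understand', 'night', 'all'] (min_width=20, slack=1)
Line 4: ['corn', 'from', 'owl'] (min_width=13, slack=8)
Line 5: ['photograph', 'and', 'milk'] (min_width=19, slack=2)
Line 6: ['go', 'they', 'with'] (min_width=12, slack=9)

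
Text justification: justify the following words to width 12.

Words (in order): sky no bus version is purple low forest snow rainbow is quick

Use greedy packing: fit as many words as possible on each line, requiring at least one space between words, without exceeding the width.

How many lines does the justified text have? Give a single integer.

Answer: 6

Derivation:
Line 1: ['sky', 'no', 'bus'] (min_width=10, slack=2)
Line 2: ['version', 'is'] (min_width=10, slack=2)
Line 3: ['purple', 'low'] (min_width=10, slack=2)
Line 4: ['forest', 'snow'] (min_width=11, slack=1)
Line 5: ['rainbow', 'is'] (min_width=10, slack=2)
Line 6: ['quick'] (min_width=5, slack=7)
Total lines: 6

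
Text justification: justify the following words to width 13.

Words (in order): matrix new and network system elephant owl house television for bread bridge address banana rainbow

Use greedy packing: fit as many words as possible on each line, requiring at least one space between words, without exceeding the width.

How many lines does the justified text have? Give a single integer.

Answer: 11

Derivation:
Line 1: ['matrix', 'new'] (min_width=10, slack=3)
Line 2: ['and', 'network'] (min_width=11, slack=2)
Line 3: ['system'] (min_width=6, slack=7)
Line 4: ['elephant', 'owl'] (min_width=12, slack=1)
Line 5: ['house'] (min_width=5, slack=8)
Line 6: ['television'] (min_width=10, slack=3)
Line 7: ['for', 'bread'] (min_width=9, slack=4)
Line 8: ['bridge'] (min_width=6, slack=7)
Line 9: ['address'] (min_width=7, slack=6)
Line 10: ['banana'] (min_width=6, slack=7)
Line 11: ['rainbow'] (min_width=7, slack=6)
Total lines: 11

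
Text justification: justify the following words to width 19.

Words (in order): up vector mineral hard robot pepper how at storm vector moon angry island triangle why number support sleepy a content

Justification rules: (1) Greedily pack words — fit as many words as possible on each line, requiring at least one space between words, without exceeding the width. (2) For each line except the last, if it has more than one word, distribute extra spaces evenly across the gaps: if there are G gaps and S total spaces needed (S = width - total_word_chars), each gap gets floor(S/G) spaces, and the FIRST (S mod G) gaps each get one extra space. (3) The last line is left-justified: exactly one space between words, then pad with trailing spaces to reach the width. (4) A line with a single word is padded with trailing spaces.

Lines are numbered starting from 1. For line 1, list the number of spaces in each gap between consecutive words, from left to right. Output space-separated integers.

Line 1: ['up', 'vector', 'mineral'] (min_width=17, slack=2)
Line 2: ['hard', 'robot', 'pepper'] (min_width=17, slack=2)
Line 3: ['how', 'at', 'storm', 'vector'] (min_width=19, slack=0)
Line 4: ['moon', 'angry', 'island'] (min_width=17, slack=2)
Line 5: ['triangle', 'why', 'number'] (min_width=19, slack=0)
Line 6: ['support', 'sleepy', 'a'] (min_width=16, slack=3)
Line 7: ['content'] (min_width=7, slack=12)

Answer: 2 2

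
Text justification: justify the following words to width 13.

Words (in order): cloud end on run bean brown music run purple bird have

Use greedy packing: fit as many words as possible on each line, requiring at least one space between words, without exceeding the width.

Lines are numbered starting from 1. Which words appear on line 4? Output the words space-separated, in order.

Answer: run purple

Derivation:
Line 1: ['cloud', 'end', 'on'] (min_width=12, slack=1)
Line 2: ['run', 'bean'] (min_width=8, slack=5)
Line 3: ['brown', 'music'] (min_width=11, slack=2)
Line 4: ['run', 'purple'] (min_width=10, slack=3)
Line 5: ['bird', 'have'] (min_width=9, slack=4)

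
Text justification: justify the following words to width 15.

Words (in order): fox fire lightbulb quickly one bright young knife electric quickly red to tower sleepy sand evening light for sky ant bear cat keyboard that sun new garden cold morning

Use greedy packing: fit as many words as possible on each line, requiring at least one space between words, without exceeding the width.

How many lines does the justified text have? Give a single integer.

Line 1: ['fox', 'fire'] (min_width=8, slack=7)
Line 2: ['lightbulb'] (min_width=9, slack=6)
Line 3: ['quickly', 'one'] (min_width=11, slack=4)
Line 4: ['bright', 'young'] (min_width=12, slack=3)
Line 5: ['knife', 'electric'] (min_width=14, slack=1)
Line 6: ['quickly', 'red', 'to'] (min_width=14, slack=1)
Line 7: ['tower', 'sleepy'] (min_width=12, slack=3)
Line 8: ['sand', 'evening'] (min_width=12, slack=3)
Line 9: ['light', 'for', 'sky'] (min_width=13, slack=2)
Line 10: ['ant', 'bear', 'cat'] (min_width=12, slack=3)
Line 11: ['keyboard', 'that'] (min_width=13, slack=2)
Line 12: ['sun', 'new', 'garden'] (min_width=14, slack=1)
Line 13: ['cold', 'morning'] (min_width=12, slack=3)
Total lines: 13

Answer: 13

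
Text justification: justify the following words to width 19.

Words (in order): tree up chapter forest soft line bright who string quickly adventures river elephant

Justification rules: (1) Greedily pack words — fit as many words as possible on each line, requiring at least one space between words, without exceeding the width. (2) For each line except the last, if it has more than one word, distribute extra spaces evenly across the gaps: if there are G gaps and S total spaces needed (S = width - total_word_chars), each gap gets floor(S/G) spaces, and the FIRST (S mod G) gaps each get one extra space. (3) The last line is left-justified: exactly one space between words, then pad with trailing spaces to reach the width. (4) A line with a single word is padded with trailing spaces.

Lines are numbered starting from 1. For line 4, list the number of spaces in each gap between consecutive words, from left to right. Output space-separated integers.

Answer: 2

Derivation:
Line 1: ['tree', 'up', 'chapter'] (min_width=15, slack=4)
Line 2: ['forest', 'soft', 'line'] (min_width=16, slack=3)
Line 3: ['bright', 'who', 'string'] (min_width=17, slack=2)
Line 4: ['quickly', 'adventures'] (min_width=18, slack=1)
Line 5: ['river', 'elephant'] (min_width=14, slack=5)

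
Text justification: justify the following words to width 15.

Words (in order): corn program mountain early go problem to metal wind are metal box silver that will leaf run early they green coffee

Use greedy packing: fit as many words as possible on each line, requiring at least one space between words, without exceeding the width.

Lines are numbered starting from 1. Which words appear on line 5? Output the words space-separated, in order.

Answer: metal box

Derivation:
Line 1: ['corn', 'program'] (min_width=12, slack=3)
Line 2: ['mountain', 'early'] (min_width=14, slack=1)
Line 3: ['go', 'problem', 'to'] (min_width=13, slack=2)
Line 4: ['metal', 'wind', 'are'] (min_width=14, slack=1)
Line 5: ['metal', 'box'] (min_width=9, slack=6)
Line 6: ['silver', 'that'] (min_width=11, slack=4)
Line 7: ['will', 'leaf', 'run'] (min_width=13, slack=2)
Line 8: ['early', 'they'] (min_width=10, slack=5)
Line 9: ['green', 'coffee'] (min_width=12, slack=3)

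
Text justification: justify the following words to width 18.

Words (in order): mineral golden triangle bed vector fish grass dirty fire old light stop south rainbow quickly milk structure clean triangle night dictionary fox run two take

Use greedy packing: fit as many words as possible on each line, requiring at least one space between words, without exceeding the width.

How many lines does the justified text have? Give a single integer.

Line 1: ['mineral', 'golden'] (min_width=14, slack=4)
Line 2: ['triangle', 'bed'] (min_width=12, slack=6)
Line 3: ['vector', 'fish', 'grass'] (min_width=17, slack=1)
Line 4: ['dirty', 'fire', 'old'] (min_width=14, slack=4)
Line 5: ['light', 'stop', 'south'] (min_width=16, slack=2)
Line 6: ['rainbow', 'quickly'] (min_width=15, slack=3)
Line 7: ['milk', 'structure'] (min_width=14, slack=4)
Line 8: ['clean', 'triangle'] (min_width=14, slack=4)
Line 9: ['night', 'dictionary'] (min_width=16, slack=2)
Line 10: ['fox', 'run', 'two', 'take'] (min_width=16, slack=2)
Total lines: 10

Answer: 10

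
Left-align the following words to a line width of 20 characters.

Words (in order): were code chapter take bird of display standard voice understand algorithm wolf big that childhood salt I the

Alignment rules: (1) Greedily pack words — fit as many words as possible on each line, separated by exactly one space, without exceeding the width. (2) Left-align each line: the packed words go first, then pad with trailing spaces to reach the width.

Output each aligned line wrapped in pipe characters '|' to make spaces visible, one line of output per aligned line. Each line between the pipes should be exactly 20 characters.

Answer: |were code chapter   |
|take bird of display|
|standard voice      |
|understand algorithm|
|wolf big that       |
|childhood salt I the|

Derivation:
Line 1: ['were', 'code', 'chapter'] (min_width=17, slack=3)
Line 2: ['take', 'bird', 'of', 'display'] (min_width=20, slack=0)
Line 3: ['standard', 'voice'] (min_width=14, slack=6)
Line 4: ['understand', 'algorithm'] (min_width=20, slack=0)
Line 5: ['wolf', 'big', 'that'] (min_width=13, slack=7)
Line 6: ['childhood', 'salt', 'I', 'the'] (min_width=20, slack=0)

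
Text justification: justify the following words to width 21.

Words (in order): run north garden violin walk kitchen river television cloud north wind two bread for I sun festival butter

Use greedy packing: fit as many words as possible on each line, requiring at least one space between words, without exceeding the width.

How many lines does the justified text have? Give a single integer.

Line 1: ['run', 'north', 'garden'] (min_width=16, slack=5)
Line 2: ['violin', 'walk', 'kitchen'] (min_width=19, slack=2)
Line 3: ['river', 'television'] (min_width=16, slack=5)
Line 4: ['cloud', 'north', 'wind', 'two'] (min_width=20, slack=1)
Line 5: ['bread', 'for', 'I', 'sun'] (min_width=15, slack=6)
Line 6: ['festival', 'butter'] (min_width=15, slack=6)
Total lines: 6

Answer: 6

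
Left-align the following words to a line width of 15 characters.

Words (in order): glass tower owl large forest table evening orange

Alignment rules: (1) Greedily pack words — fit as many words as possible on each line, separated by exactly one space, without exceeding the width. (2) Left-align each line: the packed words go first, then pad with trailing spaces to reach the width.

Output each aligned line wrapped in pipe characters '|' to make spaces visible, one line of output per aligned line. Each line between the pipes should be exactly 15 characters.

Answer: |glass tower owl|
|large forest   |
|table evening  |
|orange         |

Derivation:
Line 1: ['glass', 'tower', 'owl'] (min_width=15, slack=0)
Line 2: ['large', 'forest'] (min_width=12, slack=3)
Line 3: ['table', 'evening'] (min_width=13, slack=2)
Line 4: ['orange'] (min_width=6, slack=9)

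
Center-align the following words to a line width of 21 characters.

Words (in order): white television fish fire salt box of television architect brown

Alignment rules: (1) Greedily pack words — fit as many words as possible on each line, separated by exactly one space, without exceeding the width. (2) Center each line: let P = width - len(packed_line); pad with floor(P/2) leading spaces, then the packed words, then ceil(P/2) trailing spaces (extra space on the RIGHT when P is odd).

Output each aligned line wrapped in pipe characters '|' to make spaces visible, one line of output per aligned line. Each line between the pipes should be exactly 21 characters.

Answer: |white television fish|
|  fire salt box of   |
|television architect |
|        brown        |

Derivation:
Line 1: ['white', 'television', 'fish'] (min_width=21, slack=0)
Line 2: ['fire', 'salt', 'box', 'of'] (min_width=16, slack=5)
Line 3: ['television', 'architect'] (min_width=20, slack=1)
Line 4: ['brown'] (min_width=5, slack=16)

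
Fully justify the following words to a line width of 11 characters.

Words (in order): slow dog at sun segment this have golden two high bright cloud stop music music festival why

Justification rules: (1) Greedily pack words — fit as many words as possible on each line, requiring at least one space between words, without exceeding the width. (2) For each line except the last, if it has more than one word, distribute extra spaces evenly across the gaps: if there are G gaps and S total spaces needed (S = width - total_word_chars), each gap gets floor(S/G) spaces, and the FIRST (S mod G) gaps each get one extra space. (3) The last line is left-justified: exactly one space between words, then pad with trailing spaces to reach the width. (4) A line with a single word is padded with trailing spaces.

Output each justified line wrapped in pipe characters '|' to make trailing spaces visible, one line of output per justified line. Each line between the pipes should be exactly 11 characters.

Answer: |slow dog at|
|sun segment|
|this   have|
|golden  two|
|high bright|
|cloud  stop|
|music music|
|festival   |
|why        |

Derivation:
Line 1: ['slow', 'dog', 'at'] (min_width=11, slack=0)
Line 2: ['sun', 'segment'] (min_width=11, slack=0)
Line 3: ['this', 'have'] (min_width=9, slack=2)
Line 4: ['golden', 'two'] (min_width=10, slack=1)
Line 5: ['high', 'bright'] (min_width=11, slack=0)
Line 6: ['cloud', 'stop'] (min_width=10, slack=1)
Line 7: ['music', 'music'] (min_width=11, slack=0)
Line 8: ['festival'] (min_width=8, slack=3)
Line 9: ['why'] (min_width=3, slack=8)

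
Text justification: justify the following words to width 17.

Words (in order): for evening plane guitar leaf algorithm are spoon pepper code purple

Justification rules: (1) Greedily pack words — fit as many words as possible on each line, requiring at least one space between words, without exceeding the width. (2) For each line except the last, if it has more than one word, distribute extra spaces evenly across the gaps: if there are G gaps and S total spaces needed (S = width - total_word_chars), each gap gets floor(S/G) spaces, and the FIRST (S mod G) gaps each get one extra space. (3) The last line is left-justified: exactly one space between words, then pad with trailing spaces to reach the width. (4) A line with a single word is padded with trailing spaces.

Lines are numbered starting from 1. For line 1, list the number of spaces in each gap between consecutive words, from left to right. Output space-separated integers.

Line 1: ['for', 'evening', 'plane'] (min_width=17, slack=0)
Line 2: ['guitar', 'leaf'] (min_width=11, slack=6)
Line 3: ['algorithm', 'are'] (min_width=13, slack=4)
Line 4: ['spoon', 'pepper', 'code'] (min_width=17, slack=0)
Line 5: ['purple'] (min_width=6, slack=11)

Answer: 1 1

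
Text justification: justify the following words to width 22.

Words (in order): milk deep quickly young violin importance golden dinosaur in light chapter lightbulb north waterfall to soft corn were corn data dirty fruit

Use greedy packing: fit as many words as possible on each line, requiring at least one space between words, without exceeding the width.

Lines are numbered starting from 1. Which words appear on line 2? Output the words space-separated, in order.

Line 1: ['milk', 'deep', 'quickly'] (min_width=17, slack=5)
Line 2: ['young', 'violin'] (min_width=12, slack=10)
Line 3: ['importance', 'golden'] (min_width=17, slack=5)
Line 4: ['dinosaur', 'in', 'light'] (min_width=17, slack=5)
Line 5: ['chapter', 'lightbulb'] (min_width=17, slack=5)
Line 6: ['north', 'waterfall', 'to'] (min_width=18, slack=4)
Line 7: ['soft', 'corn', 'were', 'corn'] (min_width=19, slack=3)
Line 8: ['data', 'dirty', 'fruit'] (min_width=16, slack=6)

Answer: young violin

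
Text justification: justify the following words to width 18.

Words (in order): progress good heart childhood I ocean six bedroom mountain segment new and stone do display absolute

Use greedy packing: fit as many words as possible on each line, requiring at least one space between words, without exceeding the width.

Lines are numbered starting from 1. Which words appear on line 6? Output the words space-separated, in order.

Line 1: ['progress', 'good'] (min_width=13, slack=5)
Line 2: ['heart', 'childhood', 'I'] (min_width=17, slack=1)
Line 3: ['ocean', 'six', 'bedroom'] (min_width=17, slack=1)
Line 4: ['mountain', 'segment'] (min_width=16, slack=2)
Line 5: ['new', 'and', 'stone', 'do'] (min_width=16, slack=2)
Line 6: ['display', 'absolute'] (min_width=16, slack=2)

Answer: display absolute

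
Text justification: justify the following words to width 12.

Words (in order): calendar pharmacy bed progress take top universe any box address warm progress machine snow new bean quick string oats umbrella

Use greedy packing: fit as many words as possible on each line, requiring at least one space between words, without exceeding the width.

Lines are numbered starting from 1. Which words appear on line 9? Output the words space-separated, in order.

Answer: machine snow

Derivation:
Line 1: ['calendar'] (min_width=8, slack=4)
Line 2: ['pharmacy', 'bed'] (min_width=12, slack=0)
Line 3: ['progress'] (min_width=8, slack=4)
Line 4: ['take', 'top'] (min_width=8, slack=4)
Line 5: ['universe', 'any'] (min_width=12, slack=0)
Line 6: ['box', 'address'] (min_width=11, slack=1)
Line 7: ['warm'] (min_width=4, slack=8)
Line 8: ['progress'] (min_width=8, slack=4)
Line 9: ['machine', 'snow'] (min_width=12, slack=0)
Line 10: ['new', 'bean'] (min_width=8, slack=4)
Line 11: ['quick', 'string'] (min_width=12, slack=0)
Line 12: ['oats'] (min_width=4, slack=8)
Line 13: ['umbrella'] (min_width=8, slack=4)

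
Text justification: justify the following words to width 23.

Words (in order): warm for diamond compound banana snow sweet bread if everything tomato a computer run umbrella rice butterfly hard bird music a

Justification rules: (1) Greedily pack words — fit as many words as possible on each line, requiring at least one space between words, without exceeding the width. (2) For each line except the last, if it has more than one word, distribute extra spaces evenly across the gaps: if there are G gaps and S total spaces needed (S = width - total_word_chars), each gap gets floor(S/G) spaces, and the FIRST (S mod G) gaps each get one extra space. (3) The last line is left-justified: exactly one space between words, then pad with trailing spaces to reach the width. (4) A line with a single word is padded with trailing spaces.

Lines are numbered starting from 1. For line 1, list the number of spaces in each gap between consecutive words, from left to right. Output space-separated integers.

Answer: 5 4

Derivation:
Line 1: ['warm', 'for', 'diamond'] (min_width=16, slack=7)
Line 2: ['compound', 'banana', 'snow'] (min_width=20, slack=3)
Line 3: ['sweet', 'bread', 'if'] (min_width=14, slack=9)
Line 4: ['everything', 'tomato', 'a'] (min_width=19, slack=4)
Line 5: ['computer', 'run', 'umbrella'] (min_width=21, slack=2)
Line 6: ['rice', 'butterfly', 'hard'] (min_width=19, slack=4)
Line 7: ['bird', 'music', 'a'] (min_width=12, slack=11)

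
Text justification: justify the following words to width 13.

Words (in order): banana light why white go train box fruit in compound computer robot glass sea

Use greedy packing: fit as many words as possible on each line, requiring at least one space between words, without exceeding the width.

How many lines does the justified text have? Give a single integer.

Line 1: ['banana', 'light'] (min_width=12, slack=1)
Line 2: ['why', 'white', 'go'] (min_width=12, slack=1)
Line 3: ['train', 'box'] (min_width=9, slack=4)
Line 4: ['fruit', 'in'] (min_width=8, slack=5)
Line 5: ['compound'] (min_width=8, slack=5)
Line 6: ['computer'] (min_width=8, slack=5)
Line 7: ['robot', 'glass'] (min_width=11, slack=2)
Line 8: ['sea'] (min_width=3, slack=10)
Total lines: 8

Answer: 8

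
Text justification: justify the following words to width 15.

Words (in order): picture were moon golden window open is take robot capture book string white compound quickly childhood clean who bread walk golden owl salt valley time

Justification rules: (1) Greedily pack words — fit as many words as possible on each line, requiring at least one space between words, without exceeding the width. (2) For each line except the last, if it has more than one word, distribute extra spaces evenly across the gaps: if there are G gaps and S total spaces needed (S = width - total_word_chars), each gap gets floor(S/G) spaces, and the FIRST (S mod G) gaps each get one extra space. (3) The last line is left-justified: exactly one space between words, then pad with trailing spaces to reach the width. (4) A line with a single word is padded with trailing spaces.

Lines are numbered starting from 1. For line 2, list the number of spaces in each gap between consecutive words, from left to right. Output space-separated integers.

Answer: 5

Derivation:
Line 1: ['picture', 'were'] (min_width=12, slack=3)
Line 2: ['moon', 'golden'] (min_width=11, slack=4)
Line 3: ['window', 'open', 'is'] (min_width=14, slack=1)
Line 4: ['take', 'robot'] (min_width=10, slack=5)
Line 5: ['capture', 'book'] (min_width=12, slack=3)
Line 6: ['string', 'white'] (min_width=12, slack=3)
Line 7: ['compound'] (min_width=8, slack=7)
Line 8: ['quickly'] (min_width=7, slack=8)
Line 9: ['childhood', 'clean'] (min_width=15, slack=0)
Line 10: ['who', 'bread', 'walk'] (min_width=14, slack=1)
Line 11: ['golden', 'owl', 'salt'] (min_width=15, slack=0)
Line 12: ['valley', 'time'] (min_width=11, slack=4)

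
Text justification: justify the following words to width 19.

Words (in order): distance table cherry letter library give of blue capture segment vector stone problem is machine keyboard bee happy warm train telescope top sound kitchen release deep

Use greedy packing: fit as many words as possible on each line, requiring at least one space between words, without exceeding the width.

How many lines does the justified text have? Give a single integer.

Answer: 11

Derivation:
Line 1: ['distance', 'table'] (min_width=14, slack=5)
Line 2: ['cherry', 'letter'] (min_width=13, slack=6)
Line 3: ['library', 'give', 'of'] (min_width=15, slack=4)
Line 4: ['blue', 'capture'] (min_width=12, slack=7)
Line 5: ['segment', 'vector'] (min_width=14, slack=5)
Line 6: ['stone', 'problem', 'is'] (min_width=16, slack=3)
Line 7: ['machine', 'keyboard'] (min_width=16, slack=3)
Line 8: ['bee', 'happy', 'warm'] (min_width=14, slack=5)
Line 9: ['train', 'telescope', 'top'] (min_width=19, slack=0)
Line 10: ['sound', 'kitchen'] (min_width=13, slack=6)
Line 11: ['release', 'deep'] (min_width=12, slack=7)
Total lines: 11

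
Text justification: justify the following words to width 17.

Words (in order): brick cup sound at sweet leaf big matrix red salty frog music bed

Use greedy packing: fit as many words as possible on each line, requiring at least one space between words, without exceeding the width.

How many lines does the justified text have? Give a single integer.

Answer: 4

Derivation:
Line 1: ['brick', 'cup', 'sound'] (min_width=15, slack=2)
Line 2: ['at', 'sweet', 'leaf', 'big'] (min_width=17, slack=0)
Line 3: ['matrix', 'red', 'salty'] (min_width=16, slack=1)
Line 4: ['frog', 'music', 'bed'] (min_width=14, slack=3)
Total lines: 4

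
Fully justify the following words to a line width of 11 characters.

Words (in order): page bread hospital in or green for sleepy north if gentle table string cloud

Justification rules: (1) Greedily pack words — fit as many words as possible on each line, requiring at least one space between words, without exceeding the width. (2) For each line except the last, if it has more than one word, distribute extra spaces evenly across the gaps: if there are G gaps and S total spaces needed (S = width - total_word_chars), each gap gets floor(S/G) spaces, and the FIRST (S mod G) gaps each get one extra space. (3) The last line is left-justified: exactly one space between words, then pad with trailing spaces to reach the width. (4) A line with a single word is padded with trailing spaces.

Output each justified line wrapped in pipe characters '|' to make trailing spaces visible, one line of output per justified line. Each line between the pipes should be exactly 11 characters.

Line 1: ['page', 'bread'] (min_width=10, slack=1)
Line 2: ['hospital', 'in'] (min_width=11, slack=0)
Line 3: ['or', 'green'] (min_width=8, slack=3)
Line 4: ['for', 'sleepy'] (min_width=10, slack=1)
Line 5: ['north', 'if'] (min_width=8, slack=3)
Line 6: ['gentle'] (min_width=6, slack=5)
Line 7: ['table'] (min_width=5, slack=6)
Line 8: ['string'] (min_width=6, slack=5)
Line 9: ['cloud'] (min_width=5, slack=6)

Answer: |page  bread|
|hospital in|
|or    green|
|for  sleepy|
|north    if|
|gentle     |
|table      |
|string     |
|cloud      |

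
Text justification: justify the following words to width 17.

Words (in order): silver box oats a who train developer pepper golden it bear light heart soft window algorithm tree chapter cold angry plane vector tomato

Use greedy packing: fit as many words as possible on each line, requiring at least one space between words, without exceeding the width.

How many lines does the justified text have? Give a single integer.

Line 1: ['silver', 'box', 'oats', 'a'] (min_width=17, slack=0)
Line 2: ['who', 'train'] (min_width=9, slack=8)
Line 3: ['developer', 'pepper'] (min_width=16, slack=1)
Line 4: ['golden', 'it', 'bear'] (min_width=14, slack=3)
Line 5: ['light', 'heart', 'soft'] (min_width=16, slack=1)
Line 6: ['window', 'algorithm'] (min_width=16, slack=1)
Line 7: ['tree', 'chapter', 'cold'] (min_width=17, slack=0)
Line 8: ['angry', 'plane'] (min_width=11, slack=6)
Line 9: ['vector', 'tomato'] (min_width=13, slack=4)
Total lines: 9

Answer: 9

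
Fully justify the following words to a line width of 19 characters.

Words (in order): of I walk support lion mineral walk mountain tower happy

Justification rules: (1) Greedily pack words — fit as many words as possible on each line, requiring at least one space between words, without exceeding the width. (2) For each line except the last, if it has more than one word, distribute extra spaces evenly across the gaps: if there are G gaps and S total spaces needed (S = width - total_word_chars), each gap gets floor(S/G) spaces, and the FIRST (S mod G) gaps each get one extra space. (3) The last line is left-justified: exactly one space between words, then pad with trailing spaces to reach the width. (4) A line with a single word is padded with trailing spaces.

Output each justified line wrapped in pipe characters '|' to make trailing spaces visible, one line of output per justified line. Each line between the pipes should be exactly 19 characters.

Answer: |of  I  walk support|
|lion  mineral  walk|
|mountain      tower|
|happy              |

Derivation:
Line 1: ['of', 'I', 'walk', 'support'] (min_width=17, slack=2)
Line 2: ['lion', 'mineral', 'walk'] (min_width=17, slack=2)
Line 3: ['mountain', 'tower'] (min_width=14, slack=5)
Line 4: ['happy'] (min_width=5, slack=14)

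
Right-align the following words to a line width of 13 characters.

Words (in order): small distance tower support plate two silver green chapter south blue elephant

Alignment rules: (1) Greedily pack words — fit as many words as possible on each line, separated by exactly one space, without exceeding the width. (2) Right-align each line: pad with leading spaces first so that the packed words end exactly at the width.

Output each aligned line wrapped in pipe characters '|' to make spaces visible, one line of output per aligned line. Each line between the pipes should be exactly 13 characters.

Line 1: ['small'] (min_width=5, slack=8)
Line 2: ['distance'] (min_width=8, slack=5)
Line 3: ['tower', 'support'] (min_width=13, slack=0)
Line 4: ['plate', 'two'] (min_width=9, slack=4)
Line 5: ['silver', 'green'] (min_width=12, slack=1)
Line 6: ['chapter', 'south'] (min_width=13, slack=0)
Line 7: ['blue', 'elephant'] (min_width=13, slack=0)

Answer: |        small|
|     distance|
|tower support|
|    plate two|
| silver green|
|chapter south|
|blue elephant|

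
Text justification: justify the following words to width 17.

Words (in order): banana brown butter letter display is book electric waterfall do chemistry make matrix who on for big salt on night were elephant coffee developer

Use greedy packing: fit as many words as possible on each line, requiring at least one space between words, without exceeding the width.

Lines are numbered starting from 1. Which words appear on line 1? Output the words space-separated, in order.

Answer: banana brown

Derivation:
Line 1: ['banana', 'brown'] (min_width=12, slack=5)
Line 2: ['butter', 'letter'] (min_width=13, slack=4)
Line 3: ['display', 'is', 'book'] (min_width=15, slack=2)
Line 4: ['electric'] (min_width=8, slack=9)
Line 5: ['waterfall', 'do'] (min_width=12, slack=5)
Line 6: ['chemistry', 'make'] (min_width=14, slack=3)
Line 7: ['matrix', 'who', 'on', 'for'] (min_width=17, slack=0)
Line 8: ['big', 'salt', 'on', 'night'] (min_width=17, slack=0)
Line 9: ['were', 'elephant'] (min_width=13, slack=4)
Line 10: ['coffee', 'developer'] (min_width=16, slack=1)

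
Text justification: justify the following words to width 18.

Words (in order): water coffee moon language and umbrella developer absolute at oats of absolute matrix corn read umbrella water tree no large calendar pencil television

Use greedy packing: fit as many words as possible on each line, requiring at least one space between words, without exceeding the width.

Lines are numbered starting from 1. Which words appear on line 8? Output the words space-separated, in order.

Answer: large calendar

Derivation:
Line 1: ['water', 'coffee', 'moon'] (min_width=17, slack=1)
Line 2: ['language', 'and'] (min_width=12, slack=6)
Line 3: ['umbrella', 'developer'] (min_width=18, slack=0)
Line 4: ['absolute', 'at', 'oats'] (min_width=16, slack=2)
Line 5: ['of', 'absolute', 'matrix'] (min_width=18, slack=0)
Line 6: ['corn', 'read', 'umbrella'] (min_width=18, slack=0)
Line 7: ['water', 'tree', 'no'] (min_width=13, slack=5)
Line 8: ['large', 'calendar'] (min_width=14, slack=4)
Line 9: ['pencil', 'television'] (min_width=17, slack=1)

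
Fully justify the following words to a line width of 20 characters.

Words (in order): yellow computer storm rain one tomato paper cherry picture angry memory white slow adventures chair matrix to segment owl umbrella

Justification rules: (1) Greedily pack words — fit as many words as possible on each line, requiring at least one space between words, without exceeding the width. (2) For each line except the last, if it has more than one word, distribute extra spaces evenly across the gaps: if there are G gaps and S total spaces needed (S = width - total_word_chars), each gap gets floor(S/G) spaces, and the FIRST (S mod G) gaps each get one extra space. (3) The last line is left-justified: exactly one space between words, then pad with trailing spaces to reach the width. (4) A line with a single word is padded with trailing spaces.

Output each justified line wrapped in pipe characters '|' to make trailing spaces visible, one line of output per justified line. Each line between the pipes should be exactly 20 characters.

Answer: |yellow      computer|
|storm    rain    one|
|tomato  paper cherry|
|picture angry memory|
|white           slow|
|adventures     chair|
|matrix   to  segment|
|owl umbrella        |

Derivation:
Line 1: ['yellow', 'computer'] (min_width=15, slack=5)
Line 2: ['storm', 'rain', 'one'] (min_width=14, slack=6)
Line 3: ['tomato', 'paper', 'cherry'] (min_width=19, slack=1)
Line 4: ['picture', 'angry', 'memory'] (min_width=20, slack=0)
Line 5: ['white', 'slow'] (min_width=10, slack=10)
Line 6: ['adventures', 'chair'] (min_width=16, slack=4)
Line 7: ['matrix', 'to', 'segment'] (min_width=17, slack=3)
Line 8: ['owl', 'umbrella'] (min_width=12, slack=8)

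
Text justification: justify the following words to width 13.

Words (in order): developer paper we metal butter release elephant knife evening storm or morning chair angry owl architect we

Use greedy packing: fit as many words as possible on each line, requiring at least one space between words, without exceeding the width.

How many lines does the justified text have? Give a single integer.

Line 1: ['developer'] (min_width=9, slack=4)
Line 2: ['paper', 'we'] (min_width=8, slack=5)
Line 3: ['metal', 'butter'] (min_width=12, slack=1)
Line 4: ['release'] (min_width=7, slack=6)
Line 5: ['elephant'] (min_width=8, slack=5)
Line 6: ['knife', 'evening'] (min_width=13, slack=0)
Line 7: ['storm', 'or'] (min_width=8, slack=5)
Line 8: ['morning', 'chair'] (min_width=13, slack=0)
Line 9: ['angry', 'owl'] (min_width=9, slack=4)
Line 10: ['architect', 'we'] (min_width=12, slack=1)
Total lines: 10

Answer: 10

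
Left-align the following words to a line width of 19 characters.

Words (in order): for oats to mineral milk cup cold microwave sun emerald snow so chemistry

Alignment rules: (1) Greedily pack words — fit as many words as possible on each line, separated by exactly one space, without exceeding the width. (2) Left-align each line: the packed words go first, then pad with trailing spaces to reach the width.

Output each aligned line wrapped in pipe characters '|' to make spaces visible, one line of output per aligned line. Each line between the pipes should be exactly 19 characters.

Answer: |for oats to mineral|
|milk cup cold      |
|microwave sun      |
|emerald snow so    |
|chemistry          |

Derivation:
Line 1: ['for', 'oats', 'to', 'mineral'] (min_width=19, slack=0)
Line 2: ['milk', 'cup', 'cold'] (min_width=13, slack=6)
Line 3: ['microwave', 'sun'] (min_width=13, slack=6)
Line 4: ['emerald', 'snow', 'so'] (min_width=15, slack=4)
Line 5: ['chemistry'] (min_width=9, slack=10)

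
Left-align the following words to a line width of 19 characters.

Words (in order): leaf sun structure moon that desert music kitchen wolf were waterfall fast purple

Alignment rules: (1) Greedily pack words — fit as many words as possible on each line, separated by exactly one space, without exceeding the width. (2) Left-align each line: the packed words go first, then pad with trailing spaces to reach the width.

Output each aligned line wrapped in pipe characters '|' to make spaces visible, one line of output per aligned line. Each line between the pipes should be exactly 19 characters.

Answer: |leaf sun structure |
|moon that desert   |
|music kitchen wolf |
|were waterfall fast|
|purple             |

Derivation:
Line 1: ['leaf', 'sun', 'structure'] (min_width=18, slack=1)
Line 2: ['moon', 'that', 'desert'] (min_width=16, slack=3)
Line 3: ['music', 'kitchen', 'wolf'] (min_width=18, slack=1)
Line 4: ['were', 'waterfall', 'fast'] (min_width=19, slack=0)
Line 5: ['purple'] (min_width=6, slack=13)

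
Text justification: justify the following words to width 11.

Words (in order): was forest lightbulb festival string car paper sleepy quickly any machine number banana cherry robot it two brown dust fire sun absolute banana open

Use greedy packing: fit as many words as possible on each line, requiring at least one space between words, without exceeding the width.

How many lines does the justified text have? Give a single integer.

Line 1: ['was', 'forest'] (min_width=10, slack=1)
Line 2: ['lightbulb'] (min_width=9, slack=2)
Line 3: ['festival'] (min_width=8, slack=3)
Line 4: ['string', 'car'] (min_width=10, slack=1)
Line 5: ['paper'] (min_width=5, slack=6)
Line 6: ['sleepy'] (min_width=6, slack=5)
Line 7: ['quickly', 'any'] (min_width=11, slack=0)
Line 8: ['machine'] (min_width=7, slack=4)
Line 9: ['number'] (min_width=6, slack=5)
Line 10: ['banana'] (min_width=6, slack=5)
Line 11: ['cherry'] (min_width=6, slack=5)
Line 12: ['robot', 'it'] (min_width=8, slack=3)
Line 13: ['two', 'brown'] (min_width=9, slack=2)
Line 14: ['dust', 'fire'] (min_width=9, slack=2)
Line 15: ['sun'] (min_width=3, slack=8)
Line 16: ['absolute'] (min_width=8, slack=3)
Line 17: ['banana', 'open'] (min_width=11, slack=0)
Total lines: 17

Answer: 17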